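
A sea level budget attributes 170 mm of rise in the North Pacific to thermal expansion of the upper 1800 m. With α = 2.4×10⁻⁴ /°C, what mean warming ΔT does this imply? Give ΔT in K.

ΔT ≈ 0.394 K

ΔT = Δh/(αH) = 0.17 / (2.4×10⁻⁴ × 1800) ≈ 0.3935 K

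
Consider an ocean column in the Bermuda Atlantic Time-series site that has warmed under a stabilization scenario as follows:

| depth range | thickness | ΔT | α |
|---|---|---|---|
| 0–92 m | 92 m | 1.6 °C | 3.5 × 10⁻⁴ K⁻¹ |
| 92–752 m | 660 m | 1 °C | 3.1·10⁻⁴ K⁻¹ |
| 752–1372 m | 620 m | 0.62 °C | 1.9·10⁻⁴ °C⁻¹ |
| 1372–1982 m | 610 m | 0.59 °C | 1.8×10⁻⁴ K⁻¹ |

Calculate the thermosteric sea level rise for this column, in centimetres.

Δh ≈ 39 cm

0–92 m: 3.5×10⁻⁴ × 1.6 × 92 = 0.05152 m
Layer 2: 1 × 3.1×10⁻⁴ × 660 = 0.20460 m
1.9×10⁻⁴ × 0.62 × 620 = 0.073036 m
Layer 4: 1.8×10⁻⁴ × 610 × 0.59 = 0.064782 m
Δh = 0.05152 + 0.20460 + 0.073036 + 0.064782 = 0.393938 m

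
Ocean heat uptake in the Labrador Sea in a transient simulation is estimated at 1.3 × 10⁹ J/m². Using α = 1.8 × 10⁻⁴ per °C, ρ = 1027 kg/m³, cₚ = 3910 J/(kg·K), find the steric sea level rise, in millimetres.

Δh ≈ 58.3 mm

Δh = αQ/(ρcₚ) = 1.8×10⁻⁴ × 1.3×10⁹ / (1027 × 3910) ≈ 0.058273 m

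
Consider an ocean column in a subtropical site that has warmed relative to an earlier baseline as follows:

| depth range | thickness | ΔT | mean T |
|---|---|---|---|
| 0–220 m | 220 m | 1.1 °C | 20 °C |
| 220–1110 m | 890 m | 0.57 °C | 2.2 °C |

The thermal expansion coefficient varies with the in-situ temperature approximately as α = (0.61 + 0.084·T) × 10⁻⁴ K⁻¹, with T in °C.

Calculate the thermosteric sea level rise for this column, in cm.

Layer 1: α = (0.61 + 0.084×20)×10⁻⁴ = 2.29×10⁻⁴ K⁻¹
Layer 2: α = (0.61 + 0.084×2.2)×10⁻⁴ = 0.7948×10⁻⁴ K⁻¹
Layer 1: 220 × 2.29×10⁻⁴ × 1.1 = 0.055418 m
890 × 0.7948×10⁻⁴ × 0.57 = 0.040320204 m
Δh = 0.055418 + 0.040320204 = 0.095738204 m

Δh = 9.57 cm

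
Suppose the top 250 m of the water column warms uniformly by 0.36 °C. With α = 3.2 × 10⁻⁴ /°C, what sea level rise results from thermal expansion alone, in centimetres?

Δh = αΔT·H = 3.2×10⁻⁴ × 0.36 × 250 = 0.02880 m

about 2.88 cm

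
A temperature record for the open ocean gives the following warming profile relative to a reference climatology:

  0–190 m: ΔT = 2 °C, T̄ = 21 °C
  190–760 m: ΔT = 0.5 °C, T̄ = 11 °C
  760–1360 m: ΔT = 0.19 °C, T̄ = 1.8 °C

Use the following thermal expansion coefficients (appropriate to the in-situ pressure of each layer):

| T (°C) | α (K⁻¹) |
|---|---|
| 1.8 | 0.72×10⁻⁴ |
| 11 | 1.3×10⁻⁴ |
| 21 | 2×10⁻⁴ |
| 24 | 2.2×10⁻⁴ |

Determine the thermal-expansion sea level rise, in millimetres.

Δh ≈ 121 mm

Layer 1 at 21 °C → α = 2×10⁻⁴ K⁻¹
Layer 2 at 11 °C → α = 1.3×10⁻⁴ K⁻¹
Layer 3 at 1.8 °C → α = 0.72×10⁻⁴ K⁻¹
Layer 1: 190 × 2 × 2×10⁻⁴ = 0.07600 m
570 × 1.3×10⁻⁴ × 0.5 = 0.03705 m
Layer 3: 600 × 0.72×10⁻⁴ × 0.19 = 0.008208 m
Δh = 0.07600 + 0.03705 + 0.008208 = 0.121258 m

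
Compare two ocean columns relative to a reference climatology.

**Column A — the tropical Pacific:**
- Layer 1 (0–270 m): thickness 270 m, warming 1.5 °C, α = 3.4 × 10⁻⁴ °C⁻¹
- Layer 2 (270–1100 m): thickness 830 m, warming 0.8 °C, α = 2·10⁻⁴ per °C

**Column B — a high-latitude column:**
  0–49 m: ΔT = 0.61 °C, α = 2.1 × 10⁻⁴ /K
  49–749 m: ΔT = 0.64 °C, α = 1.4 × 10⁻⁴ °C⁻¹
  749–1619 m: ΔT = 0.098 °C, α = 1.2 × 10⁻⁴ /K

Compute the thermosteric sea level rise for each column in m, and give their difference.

Δh_A ≈ 0.27 m, Δh_B ≈ 0.079 m; difference ≈ 0.19 m

A Layer 1: 270 × 1.5 × 3.4×10⁻⁴ = 0.13770 m
A 2×10⁻⁴ × 0.8 × 830 = 0.13280 m
A total: 0.27050 m
B Layer 1: 2.1×10⁻⁴ × 49 × 0.61 = 0.0062769 m
B Layer 2: 1.4×10⁻⁴ × 700 × 0.64 = 0.06272 m
B 749–1619 m: 1.2×10⁻⁴ × 0.098 × 870 = 0.0102312 m
B total: 0.0792281 m
Difference: 0.27050 − 0.0792281 = 0.1912719 m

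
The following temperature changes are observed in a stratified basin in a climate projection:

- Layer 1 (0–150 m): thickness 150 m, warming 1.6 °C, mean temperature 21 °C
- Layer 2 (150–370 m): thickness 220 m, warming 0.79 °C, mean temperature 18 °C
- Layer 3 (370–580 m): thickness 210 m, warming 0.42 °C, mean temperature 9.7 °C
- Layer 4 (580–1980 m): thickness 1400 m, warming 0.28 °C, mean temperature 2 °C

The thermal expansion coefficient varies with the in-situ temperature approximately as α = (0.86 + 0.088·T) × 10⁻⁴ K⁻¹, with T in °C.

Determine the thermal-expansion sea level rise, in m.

Δh = 0.163 m

Layer 1: α = (0.86 + 0.088×21)×10⁻⁴ = 2.708×10⁻⁴ K⁻¹
Layer 2: α = (0.86 + 0.088×18)×10⁻⁴ = 2.444×10⁻⁴ K⁻¹
Layer 3: α = (0.86 + 0.088×9.7)×10⁻⁴ = 1.7136×10⁻⁴ K⁻¹
Layer 4: α = (0.86 + 0.088×2)×10⁻⁴ = 1.036×10⁻⁴ K⁻¹
150 × 1.6 × 2.708×10⁻⁴ = 0.064992 m
150–370 m: 2.444×10⁻⁴ × 220 × 0.79 = 0.04247672 m
Layer 3: 210 × 1.7136×10⁻⁴ × 0.42 = 0.015113952 m
580–1980 m: 0.28 × 1.036×10⁻⁴ × 1400 = 0.0406112 m
Δh = 0.064992 + 0.04247672 + 0.015113952 + 0.0406112 = 0.163193872 m ≈ 0.163 m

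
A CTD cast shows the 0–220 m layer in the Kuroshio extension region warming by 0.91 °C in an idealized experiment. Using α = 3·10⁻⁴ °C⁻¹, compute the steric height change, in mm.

Δh = 60.1 mm

Δh = αΔT·H = 3×10⁻⁴ × 0.91 × 220 = 0.06006 m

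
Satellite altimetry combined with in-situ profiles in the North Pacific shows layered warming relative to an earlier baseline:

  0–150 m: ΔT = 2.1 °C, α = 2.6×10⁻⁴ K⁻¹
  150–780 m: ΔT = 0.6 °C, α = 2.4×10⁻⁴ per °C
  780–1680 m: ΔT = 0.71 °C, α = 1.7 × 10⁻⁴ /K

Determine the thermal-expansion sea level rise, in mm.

Layer 1: 2.6×10⁻⁴ × 150 × 2.1 = 0.08190 m
630 × 2.4×10⁻⁴ × 0.6 = 0.09072 m
1.7×10⁻⁴ × 0.71 × 900 = 0.10863 m
Δh = 0.08190 + 0.09072 + 0.10863 = 0.28125 m ≈ 280 mm

Δh ≈ 280 mm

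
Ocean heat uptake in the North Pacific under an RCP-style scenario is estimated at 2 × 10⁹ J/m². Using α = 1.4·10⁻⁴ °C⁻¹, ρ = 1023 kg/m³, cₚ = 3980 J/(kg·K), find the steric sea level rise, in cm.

Δh = αQ/(ρcₚ) = 1.4×10⁻⁴ × 2×10⁹ / (1023 × 3980) ≈ 0.06877 m

Δh ≈ 6.88 cm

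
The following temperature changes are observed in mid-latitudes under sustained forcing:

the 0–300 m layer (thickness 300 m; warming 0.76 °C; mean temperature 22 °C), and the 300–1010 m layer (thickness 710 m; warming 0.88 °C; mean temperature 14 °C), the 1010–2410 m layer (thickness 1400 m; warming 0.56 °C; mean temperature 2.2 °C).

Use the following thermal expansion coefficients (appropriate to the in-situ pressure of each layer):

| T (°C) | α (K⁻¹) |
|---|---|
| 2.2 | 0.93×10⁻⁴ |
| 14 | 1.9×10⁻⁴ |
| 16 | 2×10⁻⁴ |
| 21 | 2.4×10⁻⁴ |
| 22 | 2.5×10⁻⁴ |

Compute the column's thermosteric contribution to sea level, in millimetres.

250 mm

Layer 1 at 22 °C → α = 2.5×10⁻⁴ K⁻¹
Layer 2 at 14 °C → α = 1.9×10⁻⁴ K⁻¹
Layer 3 at 2.2 °C → α = 0.93×10⁻⁴ K⁻¹
300 × 2.5×10⁻⁴ × 0.76 = 0.05700 m
300–1010 m: 1.9×10⁻⁴ × 0.88 × 710 = 0.118712 m
1010–2410 m: 0.93×10⁻⁴ × 1400 × 0.56 = 0.072912 m
Δh = 0.05700 + 0.118712 + 0.072912 = 0.248624 m ≈ 250 mm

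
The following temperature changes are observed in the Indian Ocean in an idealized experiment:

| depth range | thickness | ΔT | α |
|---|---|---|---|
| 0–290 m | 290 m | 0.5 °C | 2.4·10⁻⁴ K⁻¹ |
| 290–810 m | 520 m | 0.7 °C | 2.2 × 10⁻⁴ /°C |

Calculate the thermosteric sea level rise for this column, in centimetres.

about 11.5 cm

290 × 0.5 × 2.4×10⁻⁴ = 0.03480 m
290–810 m: 520 × 2.2×10⁻⁴ × 0.7 = 0.08008 m
Δh = 0.03480 + 0.08008 = 0.11488 m ≈ 11.5 cm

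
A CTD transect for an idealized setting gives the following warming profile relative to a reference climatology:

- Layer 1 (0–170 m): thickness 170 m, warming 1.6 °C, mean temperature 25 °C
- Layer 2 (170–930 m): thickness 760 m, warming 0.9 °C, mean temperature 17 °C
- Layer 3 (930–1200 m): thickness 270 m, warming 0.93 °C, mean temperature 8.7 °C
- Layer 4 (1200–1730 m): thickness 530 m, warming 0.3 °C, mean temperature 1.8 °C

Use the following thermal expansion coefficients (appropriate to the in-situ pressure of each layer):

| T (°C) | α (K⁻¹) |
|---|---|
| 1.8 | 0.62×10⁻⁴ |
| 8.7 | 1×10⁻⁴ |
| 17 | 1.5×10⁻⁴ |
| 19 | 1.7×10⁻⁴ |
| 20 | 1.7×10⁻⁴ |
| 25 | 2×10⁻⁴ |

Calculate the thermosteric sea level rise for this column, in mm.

Layer 1 at 25 °C → α = 2×10⁻⁴ K⁻¹
Layer 2 at 17 °C → α = 1.5×10⁻⁴ K⁻¹
Layer 3 at 8.7 °C → α = 1×10⁻⁴ K⁻¹
Layer 4 at 1.8 °C → α = 0.62×10⁻⁴ K⁻¹
Layer 1: 1.6 × 170 × 2×10⁻⁴ = 0.05440 m
760 × 1.5×10⁻⁴ × 0.9 = 0.10260 m
Layer 3: 1×10⁻⁴ × 0.93 × 270 = 0.02511 m
530 × 0.3 × 0.62×10⁻⁴ = 0.009858 m
Δh = 0.05440 + 0.10260 + 0.02511 + 0.009858 = 0.191968 m

192 mm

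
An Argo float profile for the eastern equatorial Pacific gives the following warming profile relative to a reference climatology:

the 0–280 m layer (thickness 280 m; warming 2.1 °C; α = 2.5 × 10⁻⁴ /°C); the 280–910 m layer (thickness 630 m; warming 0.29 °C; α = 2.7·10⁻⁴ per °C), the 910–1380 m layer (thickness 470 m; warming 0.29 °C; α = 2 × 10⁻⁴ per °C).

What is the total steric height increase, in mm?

0–280 m: 2.1 × 280 × 2.5×10⁻⁴ = 0.14700 m
2.7×10⁻⁴ × 0.29 × 630 = 0.049329 m
Layer 3: 0.29 × 470 × 2×10⁻⁴ = 0.02726 m
Δh = 0.14700 + 0.049329 + 0.02726 = 0.223589 m

about 224 mm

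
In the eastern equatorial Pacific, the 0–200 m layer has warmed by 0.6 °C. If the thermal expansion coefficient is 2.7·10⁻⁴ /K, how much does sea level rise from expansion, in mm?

about 32.4 mm

Δh = αΔT·H = 2.7×10⁻⁴ × 0.6 × 200 = 0.03240 m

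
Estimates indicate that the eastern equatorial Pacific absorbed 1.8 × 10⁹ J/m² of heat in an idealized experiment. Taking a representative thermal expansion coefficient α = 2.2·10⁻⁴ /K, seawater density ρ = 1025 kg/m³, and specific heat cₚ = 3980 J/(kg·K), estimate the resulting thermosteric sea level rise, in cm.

9.71 cm

Δh = αQ/(ρcₚ) = 2.2×10⁻⁴ × 1.8×10⁹ / (1025 × 3980) ≈ 0.097071 m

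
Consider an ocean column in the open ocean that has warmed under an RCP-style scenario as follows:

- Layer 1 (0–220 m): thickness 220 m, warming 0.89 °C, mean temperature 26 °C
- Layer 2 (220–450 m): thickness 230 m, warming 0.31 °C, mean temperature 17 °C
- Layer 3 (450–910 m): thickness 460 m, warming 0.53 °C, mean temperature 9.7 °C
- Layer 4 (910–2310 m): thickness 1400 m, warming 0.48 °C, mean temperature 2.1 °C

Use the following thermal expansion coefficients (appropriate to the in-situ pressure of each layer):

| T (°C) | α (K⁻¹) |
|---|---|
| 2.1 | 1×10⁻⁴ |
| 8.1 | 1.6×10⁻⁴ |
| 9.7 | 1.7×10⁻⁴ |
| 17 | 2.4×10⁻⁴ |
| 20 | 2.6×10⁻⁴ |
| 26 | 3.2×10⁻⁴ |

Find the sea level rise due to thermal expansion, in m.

Layer 1 at 26 °C → α = 3.2×10⁻⁴ K⁻¹
Layer 2 at 17 °C → α = 2.4×10⁻⁴ K⁻¹
Layer 3 at 9.7 °C → α = 1.7×10⁻⁴ K⁻¹
Layer 4 at 2.1 °C → α = 1×10⁻⁴ K⁻¹
3.2×10⁻⁴ × 220 × 0.89 = 0.062656 m
Layer 2: 0.31 × 2.4×10⁻⁴ × 230 = 0.017112 m
460 × 0.53 × 1.7×10⁻⁴ = 0.041446 m
910–2310 m: 0.48 × 1×10⁻⁴ × 1400 = 0.06720 m
Δh = 0.062656 + 0.017112 + 0.041446 + 0.06720 = 0.188414 m ≈ 0.188 m

Δh ≈ 0.188 m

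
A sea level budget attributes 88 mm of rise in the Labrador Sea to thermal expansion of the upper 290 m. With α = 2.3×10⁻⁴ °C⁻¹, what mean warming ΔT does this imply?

ΔT = Δh/(αH) = 0.088 / (2.3×10⁻⁴ × 290) ≈ 1.319 K

1.32 K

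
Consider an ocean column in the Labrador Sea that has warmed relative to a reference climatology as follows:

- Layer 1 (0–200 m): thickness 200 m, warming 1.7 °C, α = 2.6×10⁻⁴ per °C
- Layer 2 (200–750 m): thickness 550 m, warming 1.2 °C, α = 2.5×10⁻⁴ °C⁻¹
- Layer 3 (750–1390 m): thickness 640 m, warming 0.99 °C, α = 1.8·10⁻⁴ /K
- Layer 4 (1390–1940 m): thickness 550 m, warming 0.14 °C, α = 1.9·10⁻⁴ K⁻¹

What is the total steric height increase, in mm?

Δh ≈ 380 mm

Layer 1: 1.7 × 2.6×10⁻⁴ × 200 = 0.08840 m
1.2 × 550 × 2.5×10⁻⁴ = 0.16500 m
750–1390 m: 640 × 0.99 × 1.8×10⁻⁴ = 0.114048 m
Layer 4: 1.9×10⁻⁴ × 550 × 0.14 = 0.01463 m
Δh = 0.08840 + 0.16500 + 0.114048 + 0.01463 = 0.382078 m ≈ 380 mm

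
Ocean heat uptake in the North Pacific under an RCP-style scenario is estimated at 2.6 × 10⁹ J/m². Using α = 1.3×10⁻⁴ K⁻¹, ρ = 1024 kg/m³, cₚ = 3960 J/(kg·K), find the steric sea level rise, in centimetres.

Δh ≈ 8.3 cm

Δh = αQ/(ρcₚ) = 1.3×10⁻⁴ × 2.6×10⁹ / (1024 × 3960) ≈ 0.083353 m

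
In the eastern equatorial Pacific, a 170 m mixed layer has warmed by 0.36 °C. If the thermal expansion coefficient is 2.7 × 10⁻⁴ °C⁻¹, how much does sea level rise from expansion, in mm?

Δh ≈ 16.5 mm

Δh = αΔT·H = 2.7×10⁻⁴ × 0.36 × 170 = 0.016524 m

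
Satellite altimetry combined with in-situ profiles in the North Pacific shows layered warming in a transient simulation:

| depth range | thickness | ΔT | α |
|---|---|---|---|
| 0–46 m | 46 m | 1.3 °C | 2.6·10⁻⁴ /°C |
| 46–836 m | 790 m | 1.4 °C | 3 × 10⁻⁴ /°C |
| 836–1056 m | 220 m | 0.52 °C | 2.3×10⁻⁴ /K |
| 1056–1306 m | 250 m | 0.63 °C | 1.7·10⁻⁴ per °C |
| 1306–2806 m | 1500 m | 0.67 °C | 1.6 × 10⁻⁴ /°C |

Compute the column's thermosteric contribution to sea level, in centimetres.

Δh ≈ 56 cm

0–46 m: 46 × 1.3 × 2.6×10⁻⁴ = 0.015548 m
790 × 3×10⁻⁴ × 1.4 = 0.33180 m
Layer 3: 0.52 × 2.3×10⁻⁴ × 220 = 0.026312 m
250 × 0.63 × 1.7×10⁻⁴ = 0.026775 m
1.6×10⁻⁴ × 0.67 × 1500 = 0.16080 m
Δh = 0.015548 + 0.33180 + 0.026312 + 0.026775 + 0.16080 = 0.561235 m ≈ 56 cm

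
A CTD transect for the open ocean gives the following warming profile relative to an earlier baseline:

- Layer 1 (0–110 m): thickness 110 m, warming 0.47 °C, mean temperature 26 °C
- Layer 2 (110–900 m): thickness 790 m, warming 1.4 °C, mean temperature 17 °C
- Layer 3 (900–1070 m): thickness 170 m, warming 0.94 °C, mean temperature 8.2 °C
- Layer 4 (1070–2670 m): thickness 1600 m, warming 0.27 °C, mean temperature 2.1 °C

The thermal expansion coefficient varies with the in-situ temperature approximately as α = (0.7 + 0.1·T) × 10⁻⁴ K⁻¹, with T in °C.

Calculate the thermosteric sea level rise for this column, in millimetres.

346 mm of thermosteric rise

Layer 1: α = (0.7 + 0.1×26)×10⁻⁴ = 3.3×10⁻⁴ K⁻¹
Layer 2: α = (0.7 + 0.1×17)×10⁻⁴ = 2.4×10⁻⁴ K⁻¹
Layer 3: α = (0.7 + 0.1×8.2)×10⁻⁴ = 1.52×10⁻⁴ K⁻¹
Layer 4: α = (0.7 + 0.1×2.1)×10⁻⁴ = 0.91×10⁻⁴ K⁻¹
Layer 1: 110 × 0.47 × 3.3×10⁻⁴ = 0.017061 m
Layer 2: 790 × 2.4×10⁻⁴ × 1.4 = 0.26544 m
900–1070 m: 0.94 × 1.52×10⁻⁴ × 170 = 0.0242896 m
1070–2670 m: 1600 × 0.27 × 0.91×10⁻⁴ = 0.039312 m
Δh = 0.017061 + 0.26544 + 0.0242896 + 0.039312 = 0.3461026 m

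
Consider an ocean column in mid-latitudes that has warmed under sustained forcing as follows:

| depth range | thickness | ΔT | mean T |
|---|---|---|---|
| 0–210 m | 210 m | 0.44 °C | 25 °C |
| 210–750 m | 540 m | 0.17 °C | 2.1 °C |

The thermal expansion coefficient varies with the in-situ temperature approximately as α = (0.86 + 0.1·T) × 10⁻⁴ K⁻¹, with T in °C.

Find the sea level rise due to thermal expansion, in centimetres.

Layer 1: α = (0.86 + 0.1×25)×10⁻⁴ = 3.36×10⁻⁴ K⁻¹
Layer 2: α = (0.86 + 0.1×2.1)×10⁻⁴ = 1.07×10⁻⁴ K⁻¹
0.44 × 210 × 3.36×10⁻⁴ = 0.0310464 m
Layer 2: 0.17 × 1.07×10⁻⁴ × 540 = 0.0098226 m
Δh = 0.0310464 + 0.0098226 = 0.040869 m

4.1 cm of thermosteric rise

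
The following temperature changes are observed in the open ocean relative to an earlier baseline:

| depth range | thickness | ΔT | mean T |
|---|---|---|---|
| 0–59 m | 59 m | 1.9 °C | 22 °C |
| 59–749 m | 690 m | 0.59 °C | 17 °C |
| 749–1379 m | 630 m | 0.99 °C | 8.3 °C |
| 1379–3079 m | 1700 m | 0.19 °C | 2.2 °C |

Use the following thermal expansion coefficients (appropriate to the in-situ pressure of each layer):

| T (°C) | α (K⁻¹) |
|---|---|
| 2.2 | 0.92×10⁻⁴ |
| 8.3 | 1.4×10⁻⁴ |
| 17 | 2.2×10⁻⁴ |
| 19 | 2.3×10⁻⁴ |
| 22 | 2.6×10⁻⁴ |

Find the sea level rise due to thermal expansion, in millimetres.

Layer 1 at 22 °C → α = 2.6×10⁻⁴ K⁻¹
Layer 2 at 17 °C → α = 2.2×10⁻⁴ K⁻¹
Layer 3 at 8.3 °C → α = 1.4×10⁻⁴ K⁻¹
Layer 4 at 2.2 °C → α = 0.92×10⁻⁴ K⁻¹
0–59 m: 59 × 2.6×10⁻⁴ × 1.9 = 0.029146 m
Layer 2: 690 × 2.2×10⁻⁴ × 0.59 = 0.089562 m
0.99 × 630 × 1.4×10⁻⁴ = 0.087318 m
Layer 4: 1700 × 0.19 × 0.92×10⁻⁴ = 0.029716 m
Δh = 0.029146 + 0.089562 + 0.087318 + 0.029716 = 0.235742 m ≈ 240 mm

about 240 mm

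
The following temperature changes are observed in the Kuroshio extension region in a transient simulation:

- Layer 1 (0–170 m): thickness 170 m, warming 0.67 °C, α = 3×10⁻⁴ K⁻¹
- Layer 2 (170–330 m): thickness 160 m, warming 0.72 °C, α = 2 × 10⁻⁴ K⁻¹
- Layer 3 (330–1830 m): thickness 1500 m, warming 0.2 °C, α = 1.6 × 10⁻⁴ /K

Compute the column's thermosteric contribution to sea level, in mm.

170 × 0.67 × 3×10⁻⁴ = 0.03417 m
Layer 2: 160 × 0.72 × 2×10⁻⁴ = 0.02304 m
0.2 × 1500 × 1.6×10⁻⁴ = 0.04800 m
Δh = 0.03417 + 0.02304 + 0.04800 = 0.10521 m

Δh ≈ 110 mm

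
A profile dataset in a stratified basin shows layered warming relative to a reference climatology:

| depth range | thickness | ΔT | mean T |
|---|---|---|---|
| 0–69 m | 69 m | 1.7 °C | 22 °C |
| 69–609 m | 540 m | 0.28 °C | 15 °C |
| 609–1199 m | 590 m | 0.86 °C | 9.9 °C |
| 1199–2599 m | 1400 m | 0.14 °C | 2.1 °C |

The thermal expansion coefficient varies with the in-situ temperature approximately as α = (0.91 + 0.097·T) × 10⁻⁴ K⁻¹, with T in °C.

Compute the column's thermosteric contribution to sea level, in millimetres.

Δh = 188 mm

Layer 1: α = (0.91 + 0.097×22)×10⁻⁴ = 3.044×10⁻⁴ K⁻¹
Layer 2: α = (0.91 + 0.097×15)×10⁻⁴ = 2.365×10⁻⁴ K⁻¹
Layer 3: α = (0.91 + 0.097×9.9)×10⁻⁴ = 1.8703×10⁻⁴ K⁻¹
Layer 4: α = (0.91 + 0.097×2.1)×10⁻⁴ = 1.1137×10⁻⁴ K⁻¹
1.7 × 69 × 3.044×10⁻⁴ = 0.03570612 m
Layer 2: 2.365×10⁻⁴ × 0.28 × 540 = 0.0357588 m
590 × 0.86 × 1.8703×10⁻⁴ = 0.094899022 m
1199–2599 m: 0.14 × 1.1137×10⁻⁴ × 1400 = 0.02182852 m
Δh = 0.03570612 + 0.0357588 + 0.094899022 + 0.02182852 = 0.188192462 m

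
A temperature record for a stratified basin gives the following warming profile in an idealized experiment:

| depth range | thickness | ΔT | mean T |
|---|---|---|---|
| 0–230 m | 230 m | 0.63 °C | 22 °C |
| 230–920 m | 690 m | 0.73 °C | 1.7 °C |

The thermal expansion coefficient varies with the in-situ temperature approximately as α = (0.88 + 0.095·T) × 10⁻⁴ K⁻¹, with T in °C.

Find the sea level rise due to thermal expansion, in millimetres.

Layer 1: α = (0.88 + 0.095×22)×10⁻⁴ = 2.97×10⁻⁴ K⁻¹
Layer 2: α = (0.88 + 0.095×1.7)×10⁻⁴ = 1.0415×10⁻⁴ K⁻¹
Layer 1: 2.97×10⁻⁴ × 0.63 × 230 = 0.0430353 m
230–920 m: 0.73 × 1.0415×10⁻⁴ × 690 = 0.052460355 m
Δh = 0.0430353 + 0.052460355 = 0.095495655 m

Δh = 95.5 mm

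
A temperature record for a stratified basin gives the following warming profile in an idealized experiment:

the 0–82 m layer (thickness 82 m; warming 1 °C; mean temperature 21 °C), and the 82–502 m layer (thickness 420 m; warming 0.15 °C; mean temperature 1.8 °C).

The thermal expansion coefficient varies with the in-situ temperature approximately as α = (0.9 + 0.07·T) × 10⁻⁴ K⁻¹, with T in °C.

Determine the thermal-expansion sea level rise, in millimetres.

Δh = 25.9 mm

Layer 1: α = (0.9 + 0.07×21)×10⁻⁴ = 2.37×10⁻⁴ K⁻¹
Layer 2: α = (0.9 + 0.07×1.8)×10⁻⁴ = 1.026×10⁻⁴ K⁻¹
0–82 m: 2.37×10⁻⁴ × 1 × 82 = 0.019434 m
82–502 m: 420 × 1.026×10⁻⁴ × 0.15 = 0.0064638 m
Δh = 0.019434 + 0.0064638 = 0.0258978 m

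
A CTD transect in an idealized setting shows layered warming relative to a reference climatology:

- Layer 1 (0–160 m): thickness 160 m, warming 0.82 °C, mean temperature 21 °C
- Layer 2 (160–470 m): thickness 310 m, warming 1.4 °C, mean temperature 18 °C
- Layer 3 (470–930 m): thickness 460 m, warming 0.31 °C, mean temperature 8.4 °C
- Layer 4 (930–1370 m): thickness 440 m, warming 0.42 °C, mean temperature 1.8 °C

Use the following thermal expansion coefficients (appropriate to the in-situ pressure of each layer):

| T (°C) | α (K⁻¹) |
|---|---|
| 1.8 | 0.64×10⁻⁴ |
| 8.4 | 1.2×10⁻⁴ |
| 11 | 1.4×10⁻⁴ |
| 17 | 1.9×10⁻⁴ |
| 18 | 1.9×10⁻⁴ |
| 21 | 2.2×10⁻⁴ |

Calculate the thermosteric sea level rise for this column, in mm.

Layer 1 at 21 °C → α = 2.2×10⁻⁴ K⁻¹
Layer 2 at 18 °C → α = 1.9×10⁻⁴ K⁻¹
Layer 3 at 8.4 °C → α = 1.2×10⁻⁴ K⁻¹
Layer 4 at 1.8 °C → α = 0.64×10⁻⁴ K⁻¹
Layer 1: 2.2×10⁻⁴ × 0.82 × 160 = 0.028864 m
160–470 m: 1.4 × 310 × 1.9×10⁻⁴ = 0.08246 m
0.31 × 1.2×10⁻⁴ × 460 = 0.017112 m
930–1370 m: 440 × 0.42 × 0.64×10⁻⁴ = 0.0118272 m
Δh = 0.028864 + 0.08246 + 0.017112 + 0.0118272 = 0.1402632 m

Δh ≈ 140 mm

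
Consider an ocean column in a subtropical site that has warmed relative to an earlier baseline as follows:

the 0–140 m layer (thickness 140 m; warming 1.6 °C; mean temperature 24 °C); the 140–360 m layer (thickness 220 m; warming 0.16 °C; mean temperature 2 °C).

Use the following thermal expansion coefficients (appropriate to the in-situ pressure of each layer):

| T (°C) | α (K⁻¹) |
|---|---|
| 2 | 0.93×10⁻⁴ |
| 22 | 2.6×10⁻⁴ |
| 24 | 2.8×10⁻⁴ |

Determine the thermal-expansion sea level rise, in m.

Layer 1 at 24 °C → α = 2.8×10⁻⁴ K⁻¹
Layer 2 at 2 °C → α = 0.93×10⁻⁴ K⁻¹
140 × 1.6 × 2.8×10⁻⁴ = 0.06272 m
140–360 m: 0.16 × 220 × 0.93×10⁻⁴ = 0.0032736 m
Δh = 0.06272 + 0.0032736 = 0.0659936 m

0.0660 m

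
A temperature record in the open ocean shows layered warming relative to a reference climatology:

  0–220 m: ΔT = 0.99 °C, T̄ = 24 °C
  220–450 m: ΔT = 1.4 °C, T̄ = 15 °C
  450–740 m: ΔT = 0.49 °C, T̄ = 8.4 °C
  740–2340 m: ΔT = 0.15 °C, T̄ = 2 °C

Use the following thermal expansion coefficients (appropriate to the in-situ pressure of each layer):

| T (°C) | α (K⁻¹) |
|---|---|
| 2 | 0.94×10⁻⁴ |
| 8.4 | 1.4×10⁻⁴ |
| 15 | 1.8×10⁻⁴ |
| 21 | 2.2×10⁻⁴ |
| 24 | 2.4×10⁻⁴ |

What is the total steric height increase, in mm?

Layer 1 at 24 °C → α = 2.4×10⁻⁴ K⁻¹
Layer 2 at 15 °C → α = 1.8×10⁻⁴ K⁻¹
Layer 3 at 8.4 °C → α = 1.4×10⁻⁴ K⁻¹
Layer 4 at 2 °C → α = 0.94×10⁻⁴ K⁻¹
220 × 0.99 × 2.4×10⁻⁴ = 0.052272 m
Layer 2: 230 × 1.4 × 1.8×10⁻⁴ = 0.05796 m
Layer 3: 0.49 × 1.4×10⁻⁴ × 290 = 0.019894 m
0.94×10⁻⁴ × 1600 × 0.15 = 0.02256 m
Δh = 0.052272 + 0.05796 + 0.019894 + 0.02256 = 0.152686 m ≈ 150 mm

150 mm of thermosteric rise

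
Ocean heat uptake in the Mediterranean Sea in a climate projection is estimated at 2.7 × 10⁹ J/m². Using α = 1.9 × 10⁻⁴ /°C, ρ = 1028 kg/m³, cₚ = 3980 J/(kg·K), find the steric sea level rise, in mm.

130 mm of thermosteric rise

Δh = αQ/(ρcₚ) = 1.9×10⁻⁴ × 2.7×10⁹ / (1028 × 3980) ≈ 0.12538 m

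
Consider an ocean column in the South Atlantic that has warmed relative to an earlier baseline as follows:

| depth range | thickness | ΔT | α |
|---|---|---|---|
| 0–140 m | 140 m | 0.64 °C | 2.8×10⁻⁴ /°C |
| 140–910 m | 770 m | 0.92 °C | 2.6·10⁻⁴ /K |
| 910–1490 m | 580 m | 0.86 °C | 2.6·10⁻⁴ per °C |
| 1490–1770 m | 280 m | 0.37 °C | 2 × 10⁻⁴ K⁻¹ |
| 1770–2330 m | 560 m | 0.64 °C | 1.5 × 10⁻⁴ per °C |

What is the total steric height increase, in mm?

413 mm of thermosteric rise

Layer 1: 0.64 × 140 × 2.8×10⁻⁴ = 0.025088 m
2.6×10⁻⁴ × 770 × 0.92 = 0.184184 m
910–1490 m: 0.86 × 580 × 2.6×10⁻⁴ = 0.129688 m
1490–1770 m: 280 × 0.37 × 2×10⁻⁴ = 0.02072 m
Layer 5: 1.5×10⁻⁴ × 560 × 0.64 = 0.05376 m
Δh = 0.025088 + 0.184184 + 0.129688 + 0.02072 + 0.05376 = 0.41344 m ≈ 413 mm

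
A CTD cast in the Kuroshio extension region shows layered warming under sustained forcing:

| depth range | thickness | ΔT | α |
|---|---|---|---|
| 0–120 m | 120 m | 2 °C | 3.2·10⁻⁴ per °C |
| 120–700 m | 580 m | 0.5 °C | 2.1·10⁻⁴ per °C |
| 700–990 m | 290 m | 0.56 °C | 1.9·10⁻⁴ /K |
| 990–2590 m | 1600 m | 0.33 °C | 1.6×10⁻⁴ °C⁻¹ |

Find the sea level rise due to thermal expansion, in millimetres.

0–120 m: 3.2×10⁻⁴ × 2 × 120 = 0.07680 m
Layer 2: 0.5 × 2.1×10⁻⁴ × 580 = 0.06090 m
1.9×10⁻⁴ × 0.56 × 290 = 0.030856 m
Layer 4: 1600 × 1.6×10⁻⁴ × 0.33 = 0.08448 m
Δh = 0.07680 + 0.06090 + 0.030856 + 0.08448 = 0.253036 m

253 mm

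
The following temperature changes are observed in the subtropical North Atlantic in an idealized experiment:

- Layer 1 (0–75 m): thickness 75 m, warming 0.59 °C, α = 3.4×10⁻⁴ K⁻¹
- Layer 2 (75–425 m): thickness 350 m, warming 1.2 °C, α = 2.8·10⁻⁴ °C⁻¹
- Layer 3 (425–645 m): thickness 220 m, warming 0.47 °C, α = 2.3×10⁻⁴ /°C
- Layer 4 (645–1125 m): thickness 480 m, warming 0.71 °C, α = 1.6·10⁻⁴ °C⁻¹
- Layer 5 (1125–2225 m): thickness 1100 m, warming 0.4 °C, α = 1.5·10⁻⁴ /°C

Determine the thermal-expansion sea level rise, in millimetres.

about 277 mm

75 × 0.59 × 3.4×10⁻⁴ = 0.015045 m
2.8×10⁻⁴ × 1.2 × 350 = 0.11760 m
Layer 3: 2.3×10⁻⁴ × 0.47 × 220 = 0.023782 m
645–1125 m: 480 × 0.71 × 1.6×10⁻⁴ = 0.054528 m
Layer 5: 1.5×10⁻⁴ × 1100 × 0.4 = 0.06600 m
Δh = 0.015045 + 0.11760 + 0.023782 + 0.054528 + 0.06600 = 0.276955 m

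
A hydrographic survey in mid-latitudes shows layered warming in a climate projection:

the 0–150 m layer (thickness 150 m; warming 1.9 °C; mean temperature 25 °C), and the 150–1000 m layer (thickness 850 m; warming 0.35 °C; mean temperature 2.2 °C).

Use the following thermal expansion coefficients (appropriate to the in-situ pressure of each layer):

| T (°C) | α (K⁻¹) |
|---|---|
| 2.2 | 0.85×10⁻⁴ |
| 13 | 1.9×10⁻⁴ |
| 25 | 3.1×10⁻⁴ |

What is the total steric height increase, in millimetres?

about 110 mm

Layer 1 at 25 °C → α = 3.1×10⁻⁴ K⁻¹
Layer 2 at 2.2 °C → α = 0.85×10⁻⁴ K⁻¹
0–150 m: 150 × 3.1×10⁻⁴ × 1.9 = 0.08835 m
850 × 0.85×10⁻⁴ × 0.35 = 0.0252875 m
Δh = 0.08835 + 0.0252875 = 0.1136375 m ≈ 110 mm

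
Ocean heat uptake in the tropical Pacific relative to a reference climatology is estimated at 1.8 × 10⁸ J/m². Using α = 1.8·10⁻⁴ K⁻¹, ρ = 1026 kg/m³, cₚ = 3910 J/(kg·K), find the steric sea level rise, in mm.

Δh = αQ/(ρcₚ) = 1.8×10⁻⁴ × 1.8×10⁸ / (1026 × 3910) ≈ 0.0080765 m

8.1 mm of thermosteric rise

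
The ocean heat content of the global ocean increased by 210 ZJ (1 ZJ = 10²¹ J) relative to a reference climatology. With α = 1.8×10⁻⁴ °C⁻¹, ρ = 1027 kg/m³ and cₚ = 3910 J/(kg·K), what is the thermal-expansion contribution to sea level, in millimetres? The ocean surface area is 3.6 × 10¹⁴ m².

26.1 mm of thermosteric rise

Per unit area: Q = 210×10²¹ / (3.6×10¹⁴) ≈ 5.833×10⁸ J/m²
Δh = αQ/(ρcₚ) = 1.8×10⁻⁴ × 5.833×10⁸ / (1027 × 3910) ≈ 0.026147 m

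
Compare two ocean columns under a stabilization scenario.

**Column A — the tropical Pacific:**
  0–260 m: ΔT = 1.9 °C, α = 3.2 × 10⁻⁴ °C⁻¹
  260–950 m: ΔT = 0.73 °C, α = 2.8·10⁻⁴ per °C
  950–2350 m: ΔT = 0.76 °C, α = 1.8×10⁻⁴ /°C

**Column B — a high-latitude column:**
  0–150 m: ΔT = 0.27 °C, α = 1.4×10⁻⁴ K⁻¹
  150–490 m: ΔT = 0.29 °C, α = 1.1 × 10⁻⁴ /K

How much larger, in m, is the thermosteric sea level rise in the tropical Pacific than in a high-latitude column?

0.474 m larger

A 260 × 3.2×10⁻⁴ × 1.9 = 0.15808 m
A 690 × 2.8×10⁻⁴ × 0.73 = 0.141036 m
A 0.76 × 1.8×10⁻⁴ × 1400 = 0.19152 m
A total: 0.490636 m
B 0–150 m: 1.4×10⁻⁴ × 0.27 × 150 = 0.00567 m
B Layer 2: 340 × 1.1×10⁻⁴ × 0.29 = 0.010846 m
B total: 0.016516 m
Difference: 0.490636 − 0.016516 = 0.47412 m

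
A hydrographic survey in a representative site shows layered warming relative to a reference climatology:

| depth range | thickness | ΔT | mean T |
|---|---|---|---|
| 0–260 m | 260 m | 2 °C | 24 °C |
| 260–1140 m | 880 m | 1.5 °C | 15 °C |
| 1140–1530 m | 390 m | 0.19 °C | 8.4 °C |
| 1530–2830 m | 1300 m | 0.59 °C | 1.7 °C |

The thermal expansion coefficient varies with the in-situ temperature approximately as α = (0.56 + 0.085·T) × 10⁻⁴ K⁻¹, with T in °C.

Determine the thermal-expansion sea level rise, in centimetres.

about 44.1 cm

Layer 1: α = (0.56 + 0.085×24)×10⁻⁴ = 2.6×10⁻⁴ K⁻¹
Layer 2: α = (0.56 + 0.085×15)×10⁻⁴ = 1.835×10⁻⁴ K⁻¹
Layer 3: α = (0.56 + 0.085×8.4)×10⁻⁴ = 1.274×10⁻⁴ K⁻¹
Layer 4: α = (0.56 + 0.085×1.7)×10⁻⁴ = 0.7045×10⁻⁴ K⁻¹
260 × 2 × 2.6×10⁻⁴ = 0.13520 m
Layer 2: 1.5 × 1.835×10⁻⁴ × 880 = 0.24222 m
0.19 × 390 × 1.274×10⁻⁴ = 0.00944034 m
0.59 × 0.7045×10⁻⁴ × 1300 = 0.05403515 m
Δh = 0.13520 + 0.24222 + 0.00944034 + 0.05403515 = 0.44089549 m ≈ 44.1 cm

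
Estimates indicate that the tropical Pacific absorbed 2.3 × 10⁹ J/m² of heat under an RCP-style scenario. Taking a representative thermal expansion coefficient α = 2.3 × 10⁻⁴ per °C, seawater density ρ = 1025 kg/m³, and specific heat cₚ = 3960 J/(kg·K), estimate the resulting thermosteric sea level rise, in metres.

Δh = αQ/(ρcₚ) = 2.3×10⁻⁴ × 2.3×10⁹ / (1025 × 3960) ≈ 0.13033 m

Δh = 0.13 m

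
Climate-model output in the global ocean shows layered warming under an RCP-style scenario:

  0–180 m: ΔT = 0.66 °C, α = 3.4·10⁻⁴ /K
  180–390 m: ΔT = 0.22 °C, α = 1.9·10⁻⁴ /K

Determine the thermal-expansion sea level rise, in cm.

0.66 × 3.4×10⁻⁴ × 180 = 0.040392 m
210 × 1.9×10⁻⁴ × 0.22 = 0.008778 m
Δh = 0.040392 + 0.008778 = 0.04917 m ≈ 4.9 cm

Δh = 4.9 cm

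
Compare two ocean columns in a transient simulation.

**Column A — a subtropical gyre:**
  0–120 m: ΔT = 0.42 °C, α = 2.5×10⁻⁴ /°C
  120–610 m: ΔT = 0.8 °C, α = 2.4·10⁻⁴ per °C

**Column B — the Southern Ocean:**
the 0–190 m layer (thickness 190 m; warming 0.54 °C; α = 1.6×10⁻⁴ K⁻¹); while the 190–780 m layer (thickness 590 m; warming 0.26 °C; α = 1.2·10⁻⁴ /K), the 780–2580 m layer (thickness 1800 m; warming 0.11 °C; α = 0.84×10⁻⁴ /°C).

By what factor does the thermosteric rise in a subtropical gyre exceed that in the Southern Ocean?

A Layer 1: 2.5×10⁻⁴ × 0.42 × 120 = 0.01260 m
A 2.4×10⁻⁴ × 490 × 0.8 = 0.09408 m
A total: 0.10668 m
B Layer 1: 190 × 0.54 × 1.6×10⁻⁴ = 0.016416 m
B Layer 2: 0.26 × 1.2×10⁻⁴ × 590 = 0.018408 m
B Layer 3: 1800 × 0.84×10⁻⁴ × 0.11 = 0.016632 m
B total: 0.051456 m
Ratio: 0.10668 / 0.051456 ≈ 2.073

a factor of 2.07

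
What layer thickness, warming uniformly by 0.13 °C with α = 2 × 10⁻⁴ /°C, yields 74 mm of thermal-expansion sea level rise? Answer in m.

H ≈ 2800 m

H = Δh/(αΔT) = 0.074 / (2×10⁻⁴ × 0.13) ≈ 2846 m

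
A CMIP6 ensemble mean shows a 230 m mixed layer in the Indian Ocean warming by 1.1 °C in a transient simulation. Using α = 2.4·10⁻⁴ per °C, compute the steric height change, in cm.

6.1 cm of thermosteric rise

Δh = αΔT·H = 2.4×10⁻⁴ × 1.1 × 230 = 0.06072 m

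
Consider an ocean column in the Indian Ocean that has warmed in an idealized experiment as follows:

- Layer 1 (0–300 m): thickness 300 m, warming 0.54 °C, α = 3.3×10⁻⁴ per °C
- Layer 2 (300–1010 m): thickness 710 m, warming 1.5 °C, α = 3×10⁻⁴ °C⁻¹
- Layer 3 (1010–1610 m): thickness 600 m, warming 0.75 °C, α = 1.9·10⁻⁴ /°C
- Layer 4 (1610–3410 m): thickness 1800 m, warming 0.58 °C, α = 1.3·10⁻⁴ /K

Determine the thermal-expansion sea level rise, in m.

Layer 1: 0.54 × 3.3×10⁻⁴ × 300 = 0.05346 m
3×10⁻⁴ × 710 × 1.5 = 0.31950 m
Layer 3: 600 × 0.75 × 1.9×10⁻⁴ = 0.08550 m
1610–3410 m: 1800 × 1.3×10⁻⁴ × 0.58 = 0.13572 m
Δh = 0.05346 + 0.31950 + 0.08550 + 0.13572 = 0.59418 m

0.594 m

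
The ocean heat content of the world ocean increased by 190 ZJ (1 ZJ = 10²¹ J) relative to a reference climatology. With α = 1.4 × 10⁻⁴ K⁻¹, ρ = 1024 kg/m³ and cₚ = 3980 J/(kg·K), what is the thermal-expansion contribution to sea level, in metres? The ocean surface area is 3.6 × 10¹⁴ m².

Per unit area: Q = 190×10²¹ / (3.6×10¹⁴) ≈ 5.278×10⁸ J/m²
Δh = αQ/(ρcₚ) = 1.4×10⁻⁴ × 5.278×10⁸ / (1024 × 3980) ≈ 0.018131 m

0.018 m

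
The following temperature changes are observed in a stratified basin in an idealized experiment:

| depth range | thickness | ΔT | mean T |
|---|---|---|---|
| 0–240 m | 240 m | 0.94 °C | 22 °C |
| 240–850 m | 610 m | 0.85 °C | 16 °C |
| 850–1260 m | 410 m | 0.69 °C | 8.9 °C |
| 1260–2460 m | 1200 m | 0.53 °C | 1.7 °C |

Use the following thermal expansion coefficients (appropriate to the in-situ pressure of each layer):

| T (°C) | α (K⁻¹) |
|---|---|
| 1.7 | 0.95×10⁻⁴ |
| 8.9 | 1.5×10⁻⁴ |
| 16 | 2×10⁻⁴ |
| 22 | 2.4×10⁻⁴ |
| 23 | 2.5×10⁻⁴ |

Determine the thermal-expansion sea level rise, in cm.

Layer 1 at 22 °C → α = 2.4×10⁻⁴ K⁻¹
Layer 2 at 16 °C → α = 2×10⁻⁴ K⁻¹
Layer 3 at 8.9 °C → α = 1.5×10⁻⁴ K⁻¹
Layer 4 at 1.7 °C → α = 0.95×10⁻⁴ K⁻¹
Layer 1: 240 × 0.94 × 2.4×10⁻⁴ = 0.054144 m
Layer 2: 610 × 0.85 × 2×10⁻⁴ = 0.10370 m
850–1260 m: 0.69 × 1.5×10⁻⁴ × 410 = 0.042435 m
1200 × 0.53 × 0.95×10⁻⁴ = 0.06042 m
Δh = 0.054144 + 0.10370 + 0.042435 + 0.06042 = 0.260699 m ≈ 26.1 cm

Δh = 26.1 cm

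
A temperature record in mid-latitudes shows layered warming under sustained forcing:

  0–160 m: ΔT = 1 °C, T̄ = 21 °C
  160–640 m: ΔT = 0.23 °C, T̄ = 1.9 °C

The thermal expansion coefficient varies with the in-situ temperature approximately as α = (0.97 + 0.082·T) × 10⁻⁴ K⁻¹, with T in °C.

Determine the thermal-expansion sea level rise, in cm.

5.55 cm

Layer 1: α = (0.97 + 0.082×21)×10⁻⁴ = 2.692×10⁻⁴ K⁻¹
Layer 2: α = (0.97 + 0.082×1.9)×10⁻⁴ = 1.1258×10⁻⁴ K⁻¹
Layer 1: 2.692×10⁻⁴ × 160 × 1 = 0.043072 m
Layer 2: 1.1258×10⁻⁴ × 0.23 × 480 = 0.012428832 m
Δh = 0.043072 + 0.012428832 = 0.055500832 m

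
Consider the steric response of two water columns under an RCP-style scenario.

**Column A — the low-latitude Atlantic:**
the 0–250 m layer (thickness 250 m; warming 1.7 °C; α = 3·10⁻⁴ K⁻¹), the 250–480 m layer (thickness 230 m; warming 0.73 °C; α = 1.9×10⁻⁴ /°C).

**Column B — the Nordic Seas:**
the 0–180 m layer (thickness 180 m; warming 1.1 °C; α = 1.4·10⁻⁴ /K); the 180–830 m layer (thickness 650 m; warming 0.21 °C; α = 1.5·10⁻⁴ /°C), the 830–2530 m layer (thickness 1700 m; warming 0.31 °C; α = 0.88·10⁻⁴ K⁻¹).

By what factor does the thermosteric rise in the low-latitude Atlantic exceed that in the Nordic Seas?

A Layer 1: 1.7 × 3×10⁻⁴ × 250 = 0.12750 m
A 250–480 m: 230 × 1.9×10⁻⁴ × 0.73 = 0.031901 m
A total: 0.159401 m
B 0–180 m: 1.1 × 1.4×10⁻⁴ × 180 = 0.02772 m
B Layer 2: 0.21 × 650 × 1.5×10⁻⁴ = 0.020475 m
B 830–2530 m: 0.88×10⁻⁴ × 0.31 × 1700 = 0.046376 m
B total: 0.094571 m
Ratio: 0.159401 / 0.094571 ≈ 1.686

1.69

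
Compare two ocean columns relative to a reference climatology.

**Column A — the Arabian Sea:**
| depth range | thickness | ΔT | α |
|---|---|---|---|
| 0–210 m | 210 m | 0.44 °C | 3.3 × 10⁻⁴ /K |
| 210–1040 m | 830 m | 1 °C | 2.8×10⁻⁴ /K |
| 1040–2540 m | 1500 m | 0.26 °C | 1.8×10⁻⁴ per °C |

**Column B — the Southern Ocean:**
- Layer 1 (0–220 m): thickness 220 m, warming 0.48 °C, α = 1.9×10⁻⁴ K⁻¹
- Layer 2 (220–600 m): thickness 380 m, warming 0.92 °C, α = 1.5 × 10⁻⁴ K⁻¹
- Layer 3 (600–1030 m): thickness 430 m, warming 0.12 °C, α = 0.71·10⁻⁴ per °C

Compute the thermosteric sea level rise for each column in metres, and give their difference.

A: 0.333 m; B: 0.0762 m; difference 0.257 m

A 0–210 m: 3.3×10⁻⁴ × 210 × 0.44 = 0.030492 m
A 210–1040 m: 830 × 2.8×10⁻⁴ × 1 = 0.23240 m
A Layer 3: 0.26 × 1500 × 1.8×10⁻⁴ = 0.07020 m
A total: 0.333092 m
B 0–220 m: 0.48 × 1.9×10⁻⁴ × 220 = 0.020064 m
B 220–600 m: 1.5×10⁻⁴ × 380 × 0.92 = 0.05244 m
B Layer 3: 0.71×10⁻⁴ × 430 × 0.12 = 0.0036636 m
B total: 0.0761676 m
Difference: 0.333092 − 0.0761676 = 0.2569244 m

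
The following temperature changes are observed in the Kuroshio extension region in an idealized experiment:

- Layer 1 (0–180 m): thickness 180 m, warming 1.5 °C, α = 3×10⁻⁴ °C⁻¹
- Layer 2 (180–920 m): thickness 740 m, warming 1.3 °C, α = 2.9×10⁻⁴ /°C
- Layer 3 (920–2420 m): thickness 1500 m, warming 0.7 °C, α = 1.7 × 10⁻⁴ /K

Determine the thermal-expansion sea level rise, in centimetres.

3×10⁻⁴ × 180 × 1.5 = 0.08100 m
Layer 2: 2.9×10⁻⁴ × 1.3 × 740 = 0.27898 m
920–2420 m: 0.7 × 1.7×10⁻⁴ × 1500 = 0.17850 m
Δh = 0.08100 + 0.27898 + 0.17850 = 0.53848 m

53.8 cm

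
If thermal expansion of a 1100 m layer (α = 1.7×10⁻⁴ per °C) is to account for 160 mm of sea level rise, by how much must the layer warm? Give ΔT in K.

ΔT = Δh/(αH) = 0.16 / (1.7×10⁻⁴ × 1100) ≈ 0.8556 K

0.856 K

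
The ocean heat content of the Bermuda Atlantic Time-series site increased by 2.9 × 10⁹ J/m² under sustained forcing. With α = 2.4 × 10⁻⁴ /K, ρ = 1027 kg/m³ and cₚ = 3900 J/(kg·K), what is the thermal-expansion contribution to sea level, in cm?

17.4 cm of thermosteric rise

Δh = αQ/(ρcₚ) = 2.4×10⁻⁴ × 2.9×10⁹ / (1027 × 3900) ≈ 0.17377 m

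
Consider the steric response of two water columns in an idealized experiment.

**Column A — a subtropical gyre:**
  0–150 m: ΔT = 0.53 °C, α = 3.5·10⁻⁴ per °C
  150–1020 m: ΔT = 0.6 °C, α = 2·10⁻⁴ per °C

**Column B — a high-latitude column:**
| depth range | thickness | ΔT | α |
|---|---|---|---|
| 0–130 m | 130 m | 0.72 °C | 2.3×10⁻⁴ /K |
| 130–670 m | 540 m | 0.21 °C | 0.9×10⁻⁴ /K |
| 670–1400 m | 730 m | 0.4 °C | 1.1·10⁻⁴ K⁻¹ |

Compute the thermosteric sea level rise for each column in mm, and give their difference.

A: 132 mm; B: 63.9 mm; difference 68.4 mm

A 0–150 m: 3.5×10⁻⁴ × 150 × 0.53 = 0.027825 m
A 2×10⁻⁴ × 870 × 0.6 = 0.10440 m
A total: 0.132225 m
B 0–130 m: 2.3×10⁻⁴ × 130 × 0.72 = 0.021528 m
B Layer 2: 0.21 × 540 × 0.9×10⁻⁴ = 0.010206 m
B 670–1400 m: 1.1×10⁻⁴ × 730 × 0.4 = 0.03212 m
B total: 0.063854 m
Difference: 0.132225 − 0.063854 = 0.068371 m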